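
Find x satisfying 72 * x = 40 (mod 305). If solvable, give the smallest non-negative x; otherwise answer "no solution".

First find gcd(72, 305):
305 = 4*72 + 17
72 = 4*17 + 4
17 = 4*4 + 1
4 = 4*1 + 0
gcd = 1, so a unique solution mod 305 exists.
Back-substitute for the Bézout coefficients:
1 = 17 − 4·4
1 = −4·72 + 17·17
1 = 17·305 − 72·72
So 72·(-72) ≡ 1 (mod 305), giving 72⁻¹ ≡ 233.
x ≡ 72⁻¹·40 ≡ 233·40 ≡ 170 (mod 305).

170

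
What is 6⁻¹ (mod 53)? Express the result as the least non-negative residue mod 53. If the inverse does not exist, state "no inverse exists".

Run Euclid on (53, 6):
53 = 8×6 + 5
6 = 1×5 + 1
5 = 5×1 + 0
Since gcd(6, 53) = 1, back-substitute to write 1 as a combination:
1 = 6 − 5
1 = −53 + 9·6
So 6·9 ≡ 1 (mod 53).

9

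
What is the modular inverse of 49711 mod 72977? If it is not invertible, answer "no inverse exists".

Run Euclid on (72977, 49711):
72977 = 1*49711 + 23266
49711 = 2*23266 + 3179
23266 = 7*3179 + 1013
3179 = 3*1013 + 140
1013 = 7*140 + 33
140 = 4*33 + 8
33 = 4*8 + 1
8 = 8*1 + 0
gcd = 1, so the inverse exists. Back-substitute:
1 = 33 − 4·8
1 = −4·140 + 17·33
1 = 17·1013 − 123·140
1 = −123·3179 + 386·1013
1 = 386·23266 − 2825·3179
1 = −2825·49711 + 6036·23266
1 = 6036·72977 − 8861·49711
Hence 49711⁻¹ ≡ -8861 ≡ 64116 (mod 72977).

64116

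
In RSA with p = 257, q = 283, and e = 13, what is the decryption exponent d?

φ(n) = (p−1)(q−1) = 256·282 = 72192.
Need d with 13·d ≡ 1 (mod 72192). Apply the extended Euclidean algorithm:
72192 = 5553·13 + 3
13 = 4·3 + 1
3 = 3·1 + 0
Back-substitute:
1 = 13 − 4·3
1 = −4·72192 + 22213·13
So 13·22213 ≡ 1 (mod 72192), hence d = 22213.

22213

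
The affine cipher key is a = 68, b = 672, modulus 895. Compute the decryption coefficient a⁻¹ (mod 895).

Extended Euclidean algorithm:
895 = 13×68 + 11
68 = 6×11 + 2
11 = 5×2 + 1
2 = 2×1 + 0
gcd = 1, so the inverse exists. Back-substitute:
1 = 11 − 5·2
1 = −5·68 + 31·11
1 = 31·895 − 408·68
Thus 68·(-408) ≡ 1 (mod 895); reducing, -408 mod 895 = 487.

487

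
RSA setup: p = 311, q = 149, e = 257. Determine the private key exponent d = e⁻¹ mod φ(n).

24993

φ(n) = (p−1)(q−1) = 310·148 = 45880.
Need d with 257·d ≡ 1 (mod 45880). Apply the extended Euclidean algorithm:
45880 = 178×257 + 134
257 = 1×134 + 123
134 = 1×123 + 11
123 = 11×11 + 2
11 = 5×2 + 1
2 = 2×1 + 0
Back-substitute:
1 = 11 − 5·2
1 = −5·123 + 56·11
1 = 56·134 − 61·123
1 = −61·257 + 117·134
1 = 117·45880 − 20887·257
So 257·(-20887) ≡ 1 (mod 45880), hence d ≡ -20887 ≡ 24993 (mod 45880).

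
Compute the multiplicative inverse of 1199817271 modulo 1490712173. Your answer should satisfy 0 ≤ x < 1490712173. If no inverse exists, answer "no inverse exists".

1132257887

Run Euclid on (1490712173, 1199817271):
1490712173 = 1×1199817271 + 290894902
1199817271 = 4×290894902 + 36237663
290894902 = 8×36237663 + 993598
36237663 = 36×993598 + 468135
993598 = 2×468135 + 57328
468135 = 8×57328 + 9511
57328 = 6×9511 + 262
9511 = 36×262 + 79
262 = 3×79 + 25
79 = 3×25 + 4
25 = 6×4 + 1
4 = 4×1 + 0
Since gcd(1199817271, 1490712173) = 1, back-substitute to write 1 as a combination:
1 = 25 − 6·4
1 = −6·79 + 19·25
1 = 19·262 − 63·79
1 = −63·9511 + 2287·262
1 = 2287·57328 − 13785·9511
1 = −13785·468135 + 112567·57328
1 = 112567·993598 − 238919·468135
1 = −238919·36237663 + 8713651·993598
1 = 8713651·290894902 − 69948127·36237663
1 = −69948127·1199817271 + 288506159·290894902
1 = 288506159·1490712173 − 358454286·1199817271
So 1199817271·(-358454286) ≡ 1 (mod 1490712173), and -358454286 ≡ 1132257887 (mod 1490712173).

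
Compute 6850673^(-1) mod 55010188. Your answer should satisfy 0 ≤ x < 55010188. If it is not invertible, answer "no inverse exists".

27108373

Run Euclid on (55010188, 6850673):
55010188 = 8*6850673 + 204804
6850673 = 33*204804 + 92141
204804 = 2*92141 + 20522
92141 = 4*20522 + 10053
20522 = 2*10053 + 416
10053 = 24*416 + 69
416 = 6*69 + 2
69 = 34*2 + 1
2 = 2*1 + 0
gcd = 1, so the inverse exists. Back-substitute:
1 = 69 − 34·2
1 = −34·416 + 205·69
1 = 205·10053 − 4954·416
1 = −4954·20522 + 10113·10053
1 = 10113·92141 − 45406·20522
1 = −45406·204804 + 100925·92141
1 = 100925·6850673 − 3375931·204804
1 = −3375931·55010188 + 27108373·6850673
So 6850673·27108373 ≡ 1 (mod 55010188).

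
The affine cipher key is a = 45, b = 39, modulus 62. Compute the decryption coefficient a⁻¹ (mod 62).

gcd(62, 45) by repeated division:
62 = 1*45 + 17
45 = 2*17 + 11
17 = 1*11 + 6
11 = 1*6 + 5
6 = 1*5 + 1
5 = 5*1 + 0
gcd = 1, so the inverse exists. Back-substitute:
1 = 6 − 5
1 = −11 + 2·6
1 = 2·17 − 3·11
1 = −3·45 + 8·17
1 = 8·62 − 11·45
So 45·(-11) ≡ 1 (mod 62), and -11 ≡ 51 (mod 62).

51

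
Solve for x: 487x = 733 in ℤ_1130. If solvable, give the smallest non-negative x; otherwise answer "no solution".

389

First find gcd(487, 1130):
1130 = 2×487 + 156
487 = 3×156 + 19
156 = 8×19 + 4
19 = 4×4 + 3
4 = 1×3 + 1
3 = 3×1 + 0
gcd = 1, so a unique solution mod 1130 exists.
Back-substitute for the Bézout coefficients:
1 = 4 − 3
1 = −19 + 5·4
1 = 5·156 − 41·19
1 = −41·487 + 128·156
1 = 128·1130 − 297·487
So 487·(-297) ≡ 1 (mod 1130), giving 487⁻¹ ≡ 833.
x ≡ 487⁻¹·733 ≡ 833·733 ≡ 389 (mod 1130).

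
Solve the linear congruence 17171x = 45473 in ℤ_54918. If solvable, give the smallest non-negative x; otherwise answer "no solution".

First find gcd(17171, 54918):
54918 = 3·17171 + 3405
17171 = 5·3405 + 146
3405 = 23·146 + 47
146 = 3·47 + 5
47 = 9·5 + 2
5 = 2·2 + 1
2 = 2·1 + 0
gcd = 1, so a unique solution mod 54918 exists.
Back-substitute for the Bézout coefficients:
1 = 5 − 2·2
1 = −2·47 + 19·5
1 = 19·146 − 59·47
1 = −59·3405 + 1376·146
1 = 1376·17171 − 6939·3405
1 = −6939·54918 + 22193·17171
So 17171·(22193) ≡ 1 (mod 54918), giving 17171⁻¹ ≡ 22193.
x ≡ 17171⁻¹·45473 ≡ 22193·45473 ≡ 9121 (mod 54918).

9121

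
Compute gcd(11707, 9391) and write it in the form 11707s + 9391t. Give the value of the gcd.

Apply Euclid's algorithm to 11707 and 9391:
11707 = 1·9391 + 2316
9391 = 4·2316 + 127
2316 = 18·127 + 30
127 = 4·30 + 7
30 = 4·7 + 2
7 = 3·2 + 1
2 = 2·1 + 0
gcd(11707, 9391) = 1.
Back-substituting:
1 = 7 − 3·2
1 = −3·30 + 13·7
1 = 13·127 − 55·30
1 = −55·2316 + 1003·127
1 = 1003·9391 − 4067·2316
1 = −4067·11707 + 5070·9391
So 1 = (-4067)·11707 + (5070)·9391.

1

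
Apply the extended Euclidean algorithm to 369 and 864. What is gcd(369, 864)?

9

Apply Euclid's algorithm to 864 and 369:
864 = 2*369 + 126
369 = 2*126 + 117
126 = 1*117 + 9
117 = 13*9 + 0
gcd(369, 864) = 9.
Express as a combination:
9 = 126 − 117
9 = −369 + 3·126
9 = 3·864 − 7·369
So 9 = (3)·864 + (-7)·369.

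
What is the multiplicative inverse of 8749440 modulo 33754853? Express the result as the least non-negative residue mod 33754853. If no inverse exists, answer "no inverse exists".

Run Euclid on (33754853, 8749440):
33754853 = 3*8749440 + 7506533
8749440 = 1*7506533 + 1242907
7506533 = 6*1242907 + 49091
1242907 = 25*49091 + 15632
49091 = 3*15632 + 2195
15632 = 7*2195 + 267
2195 = 8*267 + 59
267 = 4*59 + 31
59 = 1*31 + 28
31 = 1*28 + 3
28 = 9*3 + 1
3 = 3*1 + 0
Since gcd(8749440, 33754853) = 1, back-substitute to write 1 as a combination:
1 = 28 − 9·3
1 = −9·31 + 10·28
1 = 10·59 − 19·31
1 = −19·267 + 86·59
1 = 86·2195 − 707·267
1 = −707·15632 + 5035·2195
1 = 5035·49091 − 15812·15632
1 = −15812·1242907 + 400335·49091
1 = 400335·7506533 − 2417822·1242907
1 = −2417822·8749440 + 2818157·7506533
1 = 2818157·33754853 − 10872293·8749440
Thus 8749440·(-10872293) ≡ 1 (mod 33754853); reducing, -10872293 mod 33754853 = 22882560.

22882560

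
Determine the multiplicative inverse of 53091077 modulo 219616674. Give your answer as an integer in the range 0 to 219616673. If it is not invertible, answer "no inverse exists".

11417159

gcd(219616674, 53091077) by repeated division:
219616674 = 4×53091077 + 7252366
53091077 = 7×7252366 + 2324515
7252366 = 3×2324515 + 278821
2324515 = 8×278821 + 93947
278821 = 2×93947 + 90927
93947 = 1×90927 + 3020
90927 = 30×3020 + 327
3020 = 9×327 + 77
327 = 4×77 + 19
77 = 4×19 + 1
19 = 19×1 + 0
gcd = 1, so the inverse exists. Back-substitute:
1 = 77 − 4·19
1 = −4·327 + 17·77
1 = 17·3020 − 157·327
1 = −157·90927 + 4727·3020
1 = 4727·93947 − 4884·90927
1 = −4884·278821 + 14495·93947
1 = 14495·2324515 − 120844·278821
1 = −120844·7252366 + 377027·2324515
1 = 377027·53091077 − 2760033·7252366
1 = −2760033·219616674 + 11417159·53091077
So 53091077·11417159 ≡ 1 (mod 219616674).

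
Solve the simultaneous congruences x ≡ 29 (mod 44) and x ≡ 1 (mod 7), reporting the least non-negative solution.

29

Write x = 29 + 44·k. Then 44·k ≡ 1 − 29 ≡ 0 (mod 7).
Need 44⁻¹ mod 7. Extended Euclid on (7, 2):
7 = 3·2 + 1
2 = 2·1 + 0
Back-substitute:
1 = 7 − 3·2
44⁻¹ ≡ 4 (mod 7), so k ≡ 4·0 ≡ 0 (mod 7).
x = 29 + 44·0 = 29.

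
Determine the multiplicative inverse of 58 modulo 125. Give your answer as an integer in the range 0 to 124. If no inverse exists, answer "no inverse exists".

97

gcd(125, 58) by repeated division:
125 = 2·58 + 9
58 = 6·9 + 4
9 = 2·4 + 1
4 = 4·1 + 0
The gcd is 1. Working backward:
1 = 9 − 2·4
1 = −2·58 + 13·9
1 = 13·125 − 28·58
Thus 58·(-28) ≡ 1 (mod 125); reducing, -28 mod 125 = 97.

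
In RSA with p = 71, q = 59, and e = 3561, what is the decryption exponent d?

φ(n) = (p−1)(q−1) = 70·58 = 4060.
Need d with 3561·d ≡ 1 (mod 4060). Apply the extended Euclidean algorithm:
4060 = 1×3561 + 499
3561 = 7×499 + 68
499 = 7×68 + 23
68 = 2×23 + 22
23 = 1×22 + 1
22 = 22×1 + 0
Back-substitute:
1 = 23 − 22
1 = −68 + 3·23
1 = 3·499 − 22·68
1 = −22·3561 + 157·499
1 = 157·4060 − 179·3561
So 3561·(-179) ≡ 1 (mod 4060), hence d ≡ -179 ≡ 3881 (mod 4060).

3881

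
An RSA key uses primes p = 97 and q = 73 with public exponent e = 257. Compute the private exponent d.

φ(n) = (p−1)(q−1) = 96·72 = 6912.
Need d with 257·d ≡ 1 (mod 6912). Apply the extended Euclidean algorithm:
6912 = 26×257 + 230
257 = 1×230 + 27
230 = 8×27 + 14
27 = 1×14 + 13
14 = 1×13 + 1
13 = 13×1 + 0
Back-substitute:
1 = 14 − 13
1 = −27 + 2·14
1 = 2·230 − 17·27
1 = −17·257 + 19·230
1 = 19·6912 − 511·257
So 257·(-511) ≡ 1 (mod 6912), hence d ≡ -511 ≡ 6401 (mod 6912).

6401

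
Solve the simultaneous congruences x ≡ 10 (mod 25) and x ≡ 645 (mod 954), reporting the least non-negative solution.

Write x = 10 + 25·k. Then 25·k ≡ 645 − 10 ≡ 635 (mod 954).
Need 25⁻¹ mod 954. Extended Euclid on (954, 25):
954 = 38×25 + 4
25 = 6×4 + 1
4 = 4×1 + 0
Back-substitute:
1 = 25 − 6·4
1 = −6·954 + 229·25
25⁻¹ ≡ 229 (mod 954), so k ≡ 229·635 ≡ 407 (mod 954).
x = 10 + 25·407 = 10185.

10185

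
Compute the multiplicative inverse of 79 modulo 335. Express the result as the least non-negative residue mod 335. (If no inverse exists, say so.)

Run Euclid on (335, 79):
335 = 4·79 + 19
79 = 4·19 + 3
19 = 6·3 + 1
3 = 3·1 + 0
The gcd is 1. Working backward:
1 = 19 − 6·3
1 = −6·79 + 25·19
1 = 25·335 − 106·79
Thus 79·(-106) ≡ 1 (mod 335); reducing, -106 mod 335 = 229.

229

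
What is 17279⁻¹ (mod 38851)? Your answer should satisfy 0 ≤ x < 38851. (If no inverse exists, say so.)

26869

gcd(38851, 17279) by repeated division:
38851 = 2*17279 + 4293
17279 = 4*4293 + 107
4293 = 40*107 + 13
107 = 8*13 + 3
13 = 4*3 + 1
3 = 3*1 + 0
Since gcd(17279, 38851) = 1, back-substitute to write 1 as a combination:
1 = 13 − 4·3
1 = −4·107 + 33·13
1 = 33·4293 − 1324·107
1 = −1324·17279 + 5329·4293
1 = 5329·38851 − 11982·17279
So 17279·(-11982) ≡ 1 (mod 38851), and -11982 ≡ 26869 (mod 38851).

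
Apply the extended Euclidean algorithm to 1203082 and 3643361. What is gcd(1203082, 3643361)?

1

Apply Euclid's algorithm to 3643361 and 1203082:
3643361 = 3×1203082 + 34115
1203082 = 35×34115 + 9057
34115 = 3×9057 + 6944
9057 = 1×6944 + 2113
6944 = 3×2113 + 605
2113 = 3×605 + 298
605 = 2×298 + 9
298 = 33×9 + 1
9 = 9×1 + 0
gcd(1203082, 3643361) = 1.
Working backward:
1 = 298 − 33·9
1 = −33·605 + 67·298
1 = 67·2113 − 234·605
1 = −234·6944 + 769·2113
1 = 769·9057 − 1003·6944
1 = −1003·34115 + 3778·9057
1 = 3778·1203082 − 133233·34115
1 = −133233·3643361 + 403477·1203082
So 1 = (-133233)·3643361 + (403477)·1203082.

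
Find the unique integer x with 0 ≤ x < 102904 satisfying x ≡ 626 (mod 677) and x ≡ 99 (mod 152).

14843

Write x = 626 + 677·k. Then 677·k ≡ 99 − 626 ≡ 81 (mod 152).
Need 677⁻¹ mod 152. Extended Euclid on (152, 69):
152 = 2*69 + 14
69 = 4*14 + 13
14 = 1*13 + 1
13 = 13*1 + 0
Back-substitute:
1 = 14 − 13
1 = −69 + 5·14
1 = 5·152 − 11·69
677⁻¹ ≡ 141 (mod 152), so k ≡ 141·81 ≡ 21 (mod 152).
x = 626 + 677·21 = 14843.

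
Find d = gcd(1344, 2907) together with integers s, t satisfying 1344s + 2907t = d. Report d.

3

Repeated division:
2907 = 2·1344 + 219
1344 = 6·219 + 30
219 = 7·30 + 9
30 = 3·9 + 3
9 = 3·3 + 0
gcd(1344, 2907) = 3.
Express as a combination:
3 = 30 − 3·9
3 = −3·219 + 22·30
3 = 22·1344 − 135·219
3 = −135·2907 + 292·1344
So 3 = (-135)·2907 + (292)·1344.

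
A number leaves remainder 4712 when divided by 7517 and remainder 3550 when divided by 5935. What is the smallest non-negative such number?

39874880

Write x = 4712 + 7517·k. Then 7517·k ≡ 3550 − 4712 ≡ 4773 (mod 5935).
Need 7517⁻¹ mod 5935. Extended Euclid on (5935, 1582):
5935 = 3·1582 + 1189
1582 = 1·1189 + 393
1189 = 3·393 + 10
393 = 39·10 + 3
10 = 3·3 + 1
3 = 3·1 + 0
Back-substitute:
1 = 10 − 3·3
1 = −3·393 + 118·10
1 = 118·1189 − 357·393
1 = −357·1582 + 475·1189
1 = 475·5935 − 1782·1582
7517⁻¹ ≡ 4153 (mod 5935), so k ≡ 4153·4773 ≡ 5304 (mod 5935).
x = 4712 + 7517·5304 = 39874880.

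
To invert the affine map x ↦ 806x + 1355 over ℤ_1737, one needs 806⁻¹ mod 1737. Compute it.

1334

gcd(1737, 806) by repeated division:
1737 = 2·806 + 125
806 = 6·125 + 56
125 = 2·56 + 13
56 = 4·13 + 4
13 = 3·4 + 1
4 = 4·1 + 0
The gcd is 1. Working backward:
1 = 13 − 3·4
1 = −3·56 + 13·13
1 = 13·125 − 29·56
1 = −29·806 + 187·125
1 = 187·1737 − 403·806
So 806·(-403) ≡ 1 (mod 1737), and -403 ≡ 1334 (mod 1737).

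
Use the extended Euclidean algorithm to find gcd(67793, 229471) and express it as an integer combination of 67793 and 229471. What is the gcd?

11

Apply Euclid's algorithm to 229471 and 67793:
229471 = 3×67793 + 26092
67793 = 2×26092 + 15609
26092 = 1×15609 + 10483
15609 = 1×10483 + 5126
10483 = 2×5126 + 231
5126 = 22×231 + 44
231 = 5×44 + 11
44 = 4×11 + 0
gcd(67793, 229471) = 11.
Working backward:
11 = 231 − 5·44
11 = −5·5126 + 111·231
11 = 111·10483 − 227·5126
11 = −227·15609 + 338·10483
11 = 338·26092 − 565·15609
11 = −565·67793 + 1468·26092
11 = 1468·229471 − 4969·67793
So 11 = (1468)·229471 + (-4969)·67793.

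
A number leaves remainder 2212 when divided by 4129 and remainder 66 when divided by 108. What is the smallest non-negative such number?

307758

Write x = 2212 + 4129·k. Then 4129·k ≡ 66 − 2212 ≡ 14 (mod 108).
Need 4129⁻¹ mod 108. Extended Euclid on (108, 25):
108 = 4×25 + 8
25 = 3×8 + 1
8 = 8×1 + 0
Back-substitute:
1 = 25 − 3·8
1 = −3·108 + 13·25
4129⁻¹ ≡ 13 (mod 108), so k ≡ 13·14 ≡ 74 (mod 108).
x = 2212 + 4129·74 = 307758.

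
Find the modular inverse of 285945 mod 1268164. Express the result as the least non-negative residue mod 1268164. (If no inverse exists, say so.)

953417

gcd(1268164, 285945) by repeated division:
1268164 = 4*285945 + 124384
285945 = 2*124384 + 37177
124384 = 3*37177 + 12853
37177 = 2*12853 + 11471
12853 = 1*11471 + 1382
11471 = 8*1382 + 415
1382 = 3*415 + 137
415 = 3*137 + 4
137 = 34*4 + 1
4 = 4*1 + 0
gcd = 1, so the inverse exists. Back-substitute:
1 = 137 − 34·4
1 = −34·415 + 103·137
1 = 103·1382 − 343·415
1 = −343·11471 + 2847·1382
1 = 2847·12853 − 3190·11471
1 = −3190·37177 + 9227·12853
1 = 9227·124384 − 30871·37177
1 = −30871·285945 + 70969·124384
1 = 70969·1268164 − 314747·285945
Thus 285945·(-314747) ≡ 1 (mod 1268164); reducing, -314747 mod 1268164 = 953417.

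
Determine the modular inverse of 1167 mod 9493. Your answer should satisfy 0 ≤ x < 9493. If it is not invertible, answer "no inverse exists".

Extended Euclidean algorithm:
9493 = 8·1167 + 157
1167 = 7·157 + 68
157 = 2·68 + 21
68 = 3·21 + 5
21 = 4·5 + 1
5 = 5·1 + 0
Since gcd(1167, 9493) = 1, back-substitute to write 1 as a combination:
1 = 21 − 4·5
1 = −4·68 + 13·21
1 = 13·157 − 30·68
1 = −30·1167 + 223·157
1 = 223·9493 − 1814·1167
Thus 1167·(-1814) ≡ 1 (mod 9493); reducing, -1814 mod 9493 = 7679.

7679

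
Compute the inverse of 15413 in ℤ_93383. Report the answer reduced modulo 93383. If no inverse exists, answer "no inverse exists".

Apply the Euclidean algorithm to 93383 and 15413:
93383 = 6·15413 + 905
15413 = 17·905 + 28
905 = 32·28 + 9
28 = 3·9 + 1
9 = 9·1 + 0
The gcd is 1. Working backward:
1 = 28 − 3·9
1 = −3·905 + 97·28
1 = 97·15413 − 1652·905
1 = −1652·93383 + 10009·15413
So 15413·10009 ≡ 1 (mod 93383).

10009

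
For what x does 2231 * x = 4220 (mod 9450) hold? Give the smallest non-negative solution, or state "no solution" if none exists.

6220

First find gcd(2231, 9450):
9450 = 4·2231 + 526
2231 = 4·526 + 127
526 = 4·127 + 18
127 = 7·18 + 1
18 = 18·1 + 0
gcd = 1, so a unique solution mod 9450 exists.
Back-substitute for the Bézout coefficients:
1 = 127 − 7·18
1 = −7·526 + 29·127
1 = 29·2231 − 123·526
1 = −123·9450 + 521·2231
So 2231·(521) ≡ 1 (mod 9450), giving 2231⁻¹ ≡ 521.
x ≡ 2231⁻¹·4220 ≡ 521·4220 ≡ 6220 (mod 9450).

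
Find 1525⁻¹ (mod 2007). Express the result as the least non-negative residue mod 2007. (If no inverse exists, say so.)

1753

gcd(2007, 1525) by repeated division:
2007 = 1·1525 + 482
1525 = 3·482 + 79
482 = 6·79 + 8
79 = 9·8 + 7
8 = 1·7 + 1
7 = 7·1 + 0
gcd = 1, so the inverse exists. Back-substitute:
1 = 8 − 7
1 = −79 + 10·8
1 = 10·482 − 61·79
1 = −61·1525 + 193·482
1 = 193·2007 − 254·1525
Hence 1525⁻¹ ≡ -254 ≡ 1753 (mod 2007).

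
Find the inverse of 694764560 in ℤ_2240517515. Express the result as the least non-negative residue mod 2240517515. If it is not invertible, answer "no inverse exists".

no inverse exists

Euclidean algorithm on 2240517515, 694764560:
2240517515 = 3·694764560 + 156223835
694764560 = 4·156223835 + 69869220
156223835 = 2·69869220 + 16485395
69869220 = 4·16485395 + 3927640
16485395 = 4·3927640 + 774835
3927640 = 5·774835 + 53465
774835 = 14·53465 + 26325
53465 = 2·26325 + 815
26325 = 32·815 + 245
815 = 3·245 + 80
245 = 3·80 + 5
80 = 16·5 + 0
The gcd is 5, not 1, hence no inverse exists.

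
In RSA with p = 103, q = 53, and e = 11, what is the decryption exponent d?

2411

φ(n) = (p−1)(q−1) = 102·52 = 5304.
Need d with 11·d ≡ 1 (mod 5304). Apply the extended Euclidean algorithm:
5304 = 482×11 + 2
11 = 5×2 + 1
2 = 2×1 + 0
Back-substitute:
1 = 11 − 5·2
1 = −5·5304 + 2411·11
So 11·2411 ≡ 1 (mod 5304), hence d = 2411.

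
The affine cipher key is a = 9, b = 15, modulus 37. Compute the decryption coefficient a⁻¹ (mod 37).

gcd(37, 9) by repeated division:
37 = 4·9 + 1
9 = 9·1 + 0
Since gcd(9, 37) = 1, back-substitute to write 1 as a combination:
1 = 37 − 4·9
Thus 9·(-4) ≡ 1 (mod 37); reducing, -4 mod 37 = 33.

33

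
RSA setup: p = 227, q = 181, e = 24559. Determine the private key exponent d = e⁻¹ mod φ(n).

10399

φ(n) = (p−1)(q−1) = 226·180 = 40680.
Need d with 24559·d ≡ 1 (mod 40680). Apply the extended Euclidean algorithm:
40680 = 1·24559 + 16121
24559 = 1·16121 + 8438
16121 = 1·8438 + 7683
8438 = 1·7683 + 755
7683 = 10·755 + 133
755 = 5·133 + 90
133 = 1·90 + 43
90 = 2·43 + 4
43 = 10·4 + 3
4 = 1·3 + 1
3 = 3·1 + 0
Back-substitute:
1 = 4 − 3
1 = −43 + 11·4
1 = 11·90 − 23·43
1 = −23·133 + 34·90
1 = 34·755 − 193·133
1 = −193·7683 + 1964·755
1 = 1964·8438 − 2157·7683
1 = −2157·16121 + 4121·8438
1 = 4121·24559 − 6278·16121
1 = −6278·40680 + 10399·24559
So 24559·10399 ≡ 1 (mod 40680), hence d = 10399.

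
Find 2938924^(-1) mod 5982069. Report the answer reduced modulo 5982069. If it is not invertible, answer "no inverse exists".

4268167

gcd(5982069, 2938924) by repeated division:
5982069 = 2·2938924 + 104221
2938924 = 28·104221 + 20736
104221 = 5·20736 + 541
20736 = 38·541 + 178
541 = 3·178 + 7
178 = 25·7 + 3
7 = 2·3 + 1
3 = 3·1 + 0
gcd = 1, so the inverse exists. Back-substitute:
1 = 7 − 2·3
1 = −2·178 + 51·7
1 = 51·541 − 155·178
1 = −155·20736 + 5941·541
1 = 5941·104221 − 29860·20736
1 = −29860·2938924 + 842021·104221
1 = 842021·5982069 − 1713902·2938924
Hence 2938924⁻¹ ≡ -1713902 ≡ 4268167 (mod 5982069).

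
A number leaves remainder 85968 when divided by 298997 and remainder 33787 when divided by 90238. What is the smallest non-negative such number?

Write x = 85968 + 298997·k. Then 298997·k ≡ 33787 − 85968 ≡ 38057 (mod 90238).
Need 298997⁻¹ mod 90238. Extended Euclid on (90238, 28283):
90238 = 3*28283 + 5389
28283 = 5*5389 + 1338
5389 = 4*1338 + 37
1338 = 36*37 + 6
37 = 6*6 + 1
6 = 6*1 + 0
Back-substitute:
1 = 37 − 6·6
1 = −6·1338 + 217·37
1 = 217·5389 − 874·1338
1 = −874·28283 + 4587·5389
1 = 4587·90238 − 14635·28283
298997⁻¹ ≡ 75603 (mod 90238), so k ≡ 75603·38057 ≡ 74979 (mod 90238).
x = 85968 + 298997·74979 = 22418582031.

22418582031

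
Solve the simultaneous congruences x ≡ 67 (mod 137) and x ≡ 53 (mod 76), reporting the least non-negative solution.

Write x = 67 + 137·k. Then 137·k ≡ 53 − 67 ≡ 62 (mod 76).
Need 137⁻¹ mod 76. Extended Euclid on (76, 61):
76 = 1·61 + 15
61 = 4·15 + 1
15 = 15·1 + 0
Back-substitute:
1 = 61 − 4·15
1 = −4·76 + 5·61
137⁻¹ ≡ 5 (mod 76), so k ≡ 5·62 ≡ 6 (mod 76).
x = 67 + 137·6 = 889.

889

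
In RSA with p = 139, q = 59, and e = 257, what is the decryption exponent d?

φ(n) = (p−1)(q−1) = 138·58 = 8004.
Need d with 257·d ≡ 1 (mod 8004). Apply the extended Euclidean algorithm:
8004 = 31×257 + 37
257 = 6×37 + 35
37 = 1×35 + 2
35 = 17×2 + 1
2 = 2×1 + 0
Back-substitute:
1 = 35 − 17·2
1 = −17·37 + 18·35
1 = 18·257 − 125·37
1 = −125·8004 + 3893·257
So 257·3893 ≡ 1 (mod 8004), hence d = 3893.

3893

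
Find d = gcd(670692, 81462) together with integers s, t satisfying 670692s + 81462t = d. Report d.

Apply Euclid's algorithm to 670692 and 81462:
670692 = 8×81462 + 18996
81462 = 4×18996 + 5478
18996 = 3×5478 + 2562
5478 = 2×2562 + 354
2562 = 7×354 + 84
354 = 4×84 + 18
84 = 4×18 + 12
18 = 1×12 + 6
12 = 2×6 + 0
gcd(670692, 81462) = 6.
Working backward:
6 = 18 − 12
6 = −84 + 5·18
6 = 5·354 − 21·84
6 = −21·2562 + 152·354
6 = 152·5478 − 325·2562
6 = −325·18996 + 1127·5478
6 = 1127·81462 − 4833·18996
6 = −4833·670692 + 39791·81462
So 6 = (-4833)·670692 + (39791)·81462.

6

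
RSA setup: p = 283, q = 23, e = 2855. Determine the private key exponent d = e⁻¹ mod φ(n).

φ(n) = (p−1)(q−1) = 282·22 = 6204.
Need d with 2855·d ≡ 1 (mod 6204). Apply the extended Euclidean algorithm:
6204 = 2·2855 + 494
2855 = 5·494 + 385
494 = 1·385 + 109
385 = 3·109 + 58
109 = 1·58 + 51
58 = 1·51 + 7
51 = 7·7 + 2
7 = 3·2 + 1
2 = 2·1 + 0
Back-substitute:
1 = 7 − 3·2
1 = −3·51 + 22·7
1 = 22·58 − 25·51
1 = −25·109 + 47·58
1 = 47·385 − 166·109
1 = −166·494 + 213·385
1 = 213·2855 − 1231·494
1 = −1231·6204 + 2675·2855
So 2855·2675 ≡ 1 (mod 6204), hence d = 2675.

2675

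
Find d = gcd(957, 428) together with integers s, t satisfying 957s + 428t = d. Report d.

1

Apply Euclid's algorithm to 957 and 428:
957 = 2×428 + 101
428 = 4×101 + 24
101 = 4×24 + 5
24 = 4×5 + 4
5 = 1×4 + 1
4 = 4×1 + 0
gcd(957, 428) = 1.
Back-substituting:
1 = 5 − 4
1 = −24 + 5·5
1 = 5·101 − 21·24
1 = −21·428 + 89·101
1 = 89·957 − 199·428
So 1 = (89)·957 + (-199)·428.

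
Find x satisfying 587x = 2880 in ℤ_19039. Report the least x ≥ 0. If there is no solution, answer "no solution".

First find gcd(587, 19039):
19039 = 32·587 + 255
587 = 2·255 + 77
255 = 3·77 + 24
77 = 3·24 + 5
24 = 4·5 + 4
5 = 1·4 + 1
4 = 4·1 + 0
gcd = 1, so a unique solution mod 19039 exists.
Back-substitute for the Bézout coefficients:
1 = 5 − 4
1 = −24 + 5·5
1 = 5·77 − 16·24
1 = −16·255 + 53·77
1 = 53·587 − 122·255
1 = −122·19039 + 3957·587
So 587·(3957) ≡ 1 (mod 19039), giving 587⁻¹ ≡ 3957.
x ≡ 587⁻¹·2880 ≡ 3957·2880 ≡ 10838 (mod 19039).

10838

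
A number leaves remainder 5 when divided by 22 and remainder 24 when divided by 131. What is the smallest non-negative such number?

2513

Write x = 5 + 22·k. Then 22·k ≡ 24 − 5 ≡ 19 (mod 131).
Need 22⁻¹ mod 131. Extended Euclid on (131, 22):
131 = 5*22 + 21
22 = 1*21 + 1
21 = 21*1 + 0
Back-substitute:
1 = 22 − 21
1 = −131 + 6·22
22⁻¹ ≡ 6 (mod 131), so k ≡ 6·19 ≡ 114 (mod 131).
x = 5 + 22·114 = 2513.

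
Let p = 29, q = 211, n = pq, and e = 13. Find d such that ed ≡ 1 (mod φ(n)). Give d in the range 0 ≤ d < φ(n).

φ(n) = (p−1)(q−1) = 28·210 = 5880.
Need d with 13·d ≡ 1 (mod 5880). Apply the extended Euclidean algorithm:
5880 = 452·13 + 4
13 = 3·4 + 1
4 = 4·1 + 0
Back-substitute:
1 = 13 − 3·4
1 = −3·5880 + 1357·13
So 13·1357 ≡ 1 (mod 5880), hence d = 1357.

1357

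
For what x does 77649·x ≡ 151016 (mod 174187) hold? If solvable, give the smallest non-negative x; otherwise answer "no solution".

no solution

gcd(77649, 174187):
174187 = 2×77649 + 18889
77649 = 4×18889 + 2093
18889 = 9×2093 + 52
2093 = 40×52 + 13
52 = 4×13 + 0
gcd = 13, but 13 ∤ 151016, so the congruence has no solution.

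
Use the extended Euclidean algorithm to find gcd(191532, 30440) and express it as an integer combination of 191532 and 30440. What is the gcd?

Repeated division:
191532 = 6×30440 + 8892
30440 = 3×8892 + 3764
8892 = 2×3764 + 1364
3764 = 2×1364 + 1036
1364 = 1×1036 + 328
1036 = 3×328 + 52
328 = 6×52 + 16
52 = 3×16 + 4
16 = 4×4 + 0
gcd(191532, 30440) = 4.
Express as a combination:
4 = 52 − 3·16
4 = −3·328 + 19·52
4 = 19·1036 − 60·328
4 = −60·1364 + 79·1036
4 = 79·3764 − 218·1364
4 = −218·8892 + 515·3764
4 = 515·30440 − 1763·8892
4 = −1763·191532 + 11093·30440
So 4 = (-1763)·191532 + (11093)·30440.

4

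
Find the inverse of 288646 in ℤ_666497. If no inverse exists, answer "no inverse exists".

297897

Apply the Euclidean algorithm to 666497 and 288646:
666497 = 2*288646 + 89205
288646 = 3*89205 + 21031
89205 = 4*21031 + 5081
21031 = 4*5081 + 707
5081 = 7*707 + 132
707 = 5*132 + 47
132 = 2*47 + 38
47 = 1*38 + 9
38 = 4*9 + 2
9 = 4*2 + 1
2 = 2*1 + 0
Since gcd(288646, 666497) = 1, back-substitute to write 1 as a combination:
1 = 9 − 4·2
1 = −4·38 + 17·9
1 = 17·47 − 21·38
1 = −21·132 + 59·47
1 = 59·707 − 316·132
1 = −316·5081 + 2271·707
1 = 2271·21031 − 9400·5081
1 = −9400·89205 + 39871·21031
1 = 39871·288646 − 129013·89205
1 = −129013·666497 + 297897·288646
So 288646·297897 ≡ 1 (mod 666497).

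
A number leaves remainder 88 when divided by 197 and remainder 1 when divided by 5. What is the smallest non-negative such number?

Write x = 88 + 197·k. Then 197·k ≡ 1 − 88 ≡ 3 (mod 5).
Need 197⁻¹ mod 5. Extended Euclid on (5, 2):
5 = 2*2 + 1
2 = 2*1 + 0
Back-substitute:
1 = 5 − 2·2
197⁻¹ ≡ 3 (mod 5), so k ≡ 3·3 ≡ 4 (mod 5).
x = 88 + 197·4 = 876.

876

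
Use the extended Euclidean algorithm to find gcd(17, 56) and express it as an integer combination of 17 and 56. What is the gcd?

Apply Euclid's algorithm to 56 and 17:
56 = 3×17 + 5
17 = 3×5 + 2
5 = 2×2 + 1
2 = 2×1 + 0
gcd(17, 56) = 1.
Express as a combination:
1 = 5 − 2·2
1 = −2·17 + 7·5
1 = 7·56 − 23·17
So 1 = (7)·56 + (-23)·17.

1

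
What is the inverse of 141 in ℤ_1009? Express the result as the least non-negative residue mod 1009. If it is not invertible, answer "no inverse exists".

Run Euclid on (1009, 141):
1009 = 7·141 + 22
141 = 6·22 + 9
22 = 2·9 + 4
9 = 2·4 + 1
4 = 4·1 + 0
The gcd is 1. Working backward:
1 = 9 − 2·4
1 = −2·22 + 5·9
1 = 5·141 − 32·22
1 = −32·1009 + 229·141
So 141·229 ≡ 1 (mod 1009).

229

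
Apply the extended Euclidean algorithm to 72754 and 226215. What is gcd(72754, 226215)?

Repeated division:
226215 = 3*72754 + 7953
72754 = 9*7953 + 1177
7953 = 6*1177 + 891
1177 = 1*891 + 286
891 = 3*286 + 33
286 = 8*33 + 22
33 = 1*22 + 11
22 = 2*11 + 0
gcd(72754, 226215) = 11.
Back-substituting:
11 = 33 − 22
11 = −286 + 9·33
11 = 9·891 − 28·286
11 = −28·1177 + 37·891
11 = 37·7953 − 250·1177
11 = −250·72754 + 2287·7953
11 = 2287·226215 − 7111·72754
So 11 = (2287)·226215 + (-7111)·72754.

11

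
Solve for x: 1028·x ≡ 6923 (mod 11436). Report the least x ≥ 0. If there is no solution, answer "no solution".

gcd(1028, 11436):
11436 = 11·1028 + 128
1028 = 8·128 + 4
128 = 32·4 + 0
gcd = 4, but 4 ∤ 6923, so the congruence has no solution.

no solution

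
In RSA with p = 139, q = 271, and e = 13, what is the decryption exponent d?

17197

φ(n) = (p−1)(q−1) = 138·270 = 37260.
Need d with 13·d ≡ 1 (mod 37260). Apply the extended Euclidean algorithm:
37260 = 2866*13 + 2
13 = 6*2 + 1
2 = 2*1 + 0
Back-substitute:
1 = 13 − 6·2
1 = −6·37260 + 17197·13
So 13·17197 ≡ 1 (mod 37260), hence d = 17197.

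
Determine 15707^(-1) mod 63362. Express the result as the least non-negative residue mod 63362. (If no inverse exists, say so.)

Extended Euclidean algorithm:
63362 = 4·15707 + 534
15707 = 29·534 + 221
534 = 2·221 + 92
221 = 2·92 + 37
92 = 2·37 + 18
37 = 2·18 + 1
18 = 18·1 + 0
gcd = 1, so the inverse exists. Back-substitute:
1 = 37 − 2·18
1 = −2·92 + 5·37
1 = 5·221 − 12·92
1 = −12·534 + 29·221
1 = 29·15707 − 853·534
1 = −853·63362 + 3441·15707
So 15707·3441 ≡ 1 (mod 63362).

3441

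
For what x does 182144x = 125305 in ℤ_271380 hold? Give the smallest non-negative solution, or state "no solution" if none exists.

no solution

gcd(182144, 271380):
271380 = 1·182144 + 89236
182144 = 2·89236 + 3672
89236 = 24·3672 + 1108
3672 = 3·1108 + 348
1108 = 3·348 + 64
348 = 5·64 + 28
64 = 2·28 + 8
28 = 3·8 + 4
8 = 2·4 + 0
gcd = 4, but 4 ∤ 125305, so the congruence has no solution.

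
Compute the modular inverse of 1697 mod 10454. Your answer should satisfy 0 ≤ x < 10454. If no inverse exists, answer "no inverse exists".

gcd(10454, 1697) by repeated division:
10454 = 6·1697 + 272
1697 = 6·272 + 65
272 = 4·65 + 12
65 = 5·12 + 5
12 = 2·5 + 2
5 = 2·2 + 1
2 = 2·1 + 0
The gcd is 1. Working backward:
1 = 5 − 2·2
1 = −2·12 + 5·5
1 = 5·65 − 27·12
1 = −27·272 + 113·65
1 = 113·1697 − 705·272
1 = −705·10454 + 4343·1697
So 1697·4343 ≡ 1 (mod 10454).

4343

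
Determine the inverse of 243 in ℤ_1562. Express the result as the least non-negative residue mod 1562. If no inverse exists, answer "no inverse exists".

Apply the Euclidean algorithm to 1562 and 243:
1562 = 6·243 + 104
243 = 2·104 + 35
104 = 2·35 + 34
35 = 1·34 + 1
34 = 34·1 + 0
gcd = 1, so the inverse exists. Back-substitute:
1 = 35 − 34
1 = −104 + 3·35
1 = 3·243 − 7·104
1 = −7·1562 + 45·243
So 243·45 ≡ 1 (mod 1562).

45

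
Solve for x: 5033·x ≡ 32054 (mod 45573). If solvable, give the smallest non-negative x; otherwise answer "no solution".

14476

First find gcd(5033, 45573):
45573 = 9*5033 + 276
5033 = 18*276 + 65
276 = 4*65 + 16
65 = 4*16 + 1
16 = 16*1 + 0
gcd = 1, so a unique solution mod 45573 exists.
Back-substitute for the Bézout coefficients:
1 = 65 − 4·16
1 = −4·276 + 17·65
1 = 17·5033 − 310·276
1 = −310·45573 + 2807·5033
So 5033·(2807) ≡ 1 (mod 45573), giving 5033⁻¹ ≡ 2807.
x ≡ 5033⁻¹·32054 ≡ 2807·32054 ≡ 14476 (mod 45573).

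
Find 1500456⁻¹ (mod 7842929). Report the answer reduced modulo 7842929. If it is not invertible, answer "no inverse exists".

5179940

gcd(7842929, 1500456) by repeated division:
7842929 = 5*1500456 + 340649
1500456 = 4*340649 + 137860
340649 = 2*137860 + 64929
137860 = 2*64929 + 8002
64929 = 8*8002 + 913
8002 = 8*913 + 698
913 = 1*698 + 215
698 = 3*215 + 53
215 = 4*53 + 3
53 = 17*3 + 2
3 = 1*2 + 1
2 = 2*1 + 0
gcd = 1, so the inverse exists. Back-substitute:
1 = 3 − 2
1 = −53 + 18·3
1 = 18·215 − 73·53
1 = −73·698 + 237·215
1 = 237·913 − 310·698
1 = −310·8002 + 2717·913
1 = 2717·64929 − 22046·8002
1 = −22046·137860 + 46809·64929
1 = 46809·340649 − 115664·137860
1 = −115664·1500456 + 509465·340649
1 = 509465·7842929 − 2662989·1500456
Hence 1500456⁻¹ ≡ -2662989 ≡ 5179940 (mod 7842929).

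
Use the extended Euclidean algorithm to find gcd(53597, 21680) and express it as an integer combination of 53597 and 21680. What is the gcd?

1

Euclidean algorithm:
53597 = 2*21680 + 10237
21680 = 2*10237 + 1206
10237 = 8*1206 + 589
1206 = 2*589 + 28
589 = 21*28 + 1
28 = 28*1 + 0
gcd(53597, 21680) = 1.
Back-substituting:
1 = 589 − 21·28
1 = −21·1206 + 43·589
1 = 43·10237 − 365·1206
1 = −365·21680 + 773·10237
1 = 773·53597 − 1911·21680
So 1 = (773)·53597 + (-1911)·21680.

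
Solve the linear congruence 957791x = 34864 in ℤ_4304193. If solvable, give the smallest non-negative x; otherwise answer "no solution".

First find gcd(957791, 4304193):
4304193 = 4×957791 + 473029
957791 = 2×473029 + 11733
473029 = 40×11733 + 3709
11733 = 3×3709 + 606
3709 = 6×606 + 73
606 = 8×73 + 22
73 = 3×22 + 7
22 = 3×7 + 1
7 = 7×1 + 0
gcd = 1, so a unique solution mod 4304193 exists.
Back-substitute for the Bézout coefficients:
1 = 22 − 3·7
1 = −3·73 + 10·22
1 = 10·606 − 83·73
1 = −83·3709 + 508·606
1 = 508·11733 − 1607·3709
1 = −1607·473029 + 64788·11733
1 = 64788·957791 − 131183·473029
1 = −131183·4304193 + 589520·957791
So 957791·(589520) ≡ 1 (mod 4304193), giving 957791⁻¹ ≡ 589520.
x ≡ 957791⁻¹·34864 ≡ 589520·34864 ≡ 503705 (mod 4304193).

503705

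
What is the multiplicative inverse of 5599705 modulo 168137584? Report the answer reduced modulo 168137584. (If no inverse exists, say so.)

59790953

Apply the Euclidean algorithm to 168137584 and 5599705:
168137584 = 30×5599705 + 146434
5599705 = 38×146434 + 35213
146434 = 4×35213 + 5582
35213 = 6×5582 + 1721
5582 = 3×1721 + 419
1721 = 4×419 + 45
419 = 9×45 + 14
45 = 3×14 + 3
14 = 4×3 + 2
3 = 1×2 + 1
2 = 2×1 + 0
The gcd is 1. Working backward:
1 = 3 − 2
1 = −14 + 5·3
1 = 5·45 − 16·14
1 = −16·419 + 149·45
1 = 149·1721 − 612·419
1 = −612·5582 + 1985·1721
1 = 1985·35213 − 12522·5582
1 = −12522·146434 + 52073·35213
1 = 52073·5599705 − 1991296·146434
1 = −1991296·168137584 + 59790953·5599705
So 5599705·59790953 ≡ 1 (mod 168137584).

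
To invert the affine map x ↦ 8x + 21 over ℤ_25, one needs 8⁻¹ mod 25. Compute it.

gcd(25, 8) by repeated division:
25 = 3·8 + 1
8 = 8·1 + 0
gcd = 1, so the inverse exists. Back-substitute:
1 = 25 − 3·8
Thus 8·(-3) ≡ 1 (mod 25); reducing, -3 mod 25 = 22.

22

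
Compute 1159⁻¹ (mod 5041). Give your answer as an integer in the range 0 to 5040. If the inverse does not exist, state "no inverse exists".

Run Euclid on (5041, 1159):
5041 = 4×1159 + 405
1159 = 2×405 + 349
405 = 1×349 + 56
349 = 6×56 + 13
56 = 4×13 + 4
13 = 3×4 + 1
4 = 4×1 + 0
The gcd is 1. Working backward:
1 = 13 − 3·4
1 = −3·56 + 13·13
1 = 13·349 − 81·56
1 = −81·405 + 94·349
1 = 94·1159 − 269·405
1 = −269·5041 + 1170·1159
So 1159·1170 ≡ 1 (mod 5041).

1170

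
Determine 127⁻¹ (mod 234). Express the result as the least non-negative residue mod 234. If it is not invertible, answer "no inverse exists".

Apply the Euclidean algorithm to 234 and 127:
234 = 1*127 + 107
127 = 1*107 + 20
107 = 5*20 + 7
20 = 2*7 + 6
7 = 1*6 + 1
6 = 6*1 + 0
gcd = 1, so the inverse exists. Back-substitute:
1 = 7 − 6
1 = −20 + 3·7
1 = 3·107 − 16·20
1 = −16·127 + 19·107
1 = 19·234 − 35·127
Hence 127⁻¹ ≡ -35 ≡ 199 (mod 234).

199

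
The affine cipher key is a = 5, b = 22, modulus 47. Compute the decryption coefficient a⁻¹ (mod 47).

19

Run Euclid on (47, 5):
47 = 9×5 + 2
5 = 2×2 + 1
2 = 2×1 + 0
gcd = 1, so the inverse exists. Back-substitute:
1 = 5 − 2·2
1 = −2·47 + 19·5
So 5·19 ≡ 1 (mod 47).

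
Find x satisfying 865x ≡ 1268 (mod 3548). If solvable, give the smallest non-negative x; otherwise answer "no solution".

First find gcd(865, 3548):
3548 = 4·865 + 88
865 = 9·88 + 73
88 = 1·73 + 15
73 = 4·15 + 13
15 = 1·13 + 2
13 = 6·2 + 1
2 = 2·1 + 0
gcd = 1, so a unique solution mod 3548 exists.
Back-substitute for the Bézout coefficients:
1 = 13 − 6·2
1 = −6·15 + 7·13
1 = 7·73 − 34·15
1 = −34·88 + 41·73
1 = 41·865 − 403·88
1 = −403·3548 + 1653·865
So 865·(1653) ≡ 1 (mod 3548), giving 865⁻¹ ≡ 1653.
x ≡ 865⁻¹·1268 ≡ 1653·1268 ≡ 2684 (mod 3548).

2684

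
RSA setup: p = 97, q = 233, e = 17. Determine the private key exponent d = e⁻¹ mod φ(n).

10481

φ(n) = (p−1)(q−1) = 96·232 = 22272.
Need d with 17·d ≡ 1 (mod 22272). Apply the extended Euclidean algorithm:
22272 = 1310·17 + 2
17 = 8·2 + 1
2 = 2·1 + 0
Back-substitute:
1 = 17 − 8·2
1 = −8·22272 + 10481·17
So 17·10481 ≡ 1 (mod 22272), hence d = 10481.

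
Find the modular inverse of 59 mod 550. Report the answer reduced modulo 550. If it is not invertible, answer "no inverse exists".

Extended Euclidean algorithm:
550 = 9·59 + 19
59 = 3·19 + 2
19 = 9·2 + 1
2 = 2·1 + 0
Since gcd(59, 550) = 1, back-substitute to write 1 as a combination:
1 = 19 − 9·2
1 = −9·59 + 28·19
1 = 28·550 − 261·59
Hence 59⁻¹ ≡ -261 ≡ 289 (mod 550).

289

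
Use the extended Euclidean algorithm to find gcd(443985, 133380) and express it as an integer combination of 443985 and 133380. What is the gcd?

Repeated division:
443985 = 3*133380 + 43845
133380 = 3*43845 + 1845
43845 = 23*1845 + 1410
1845 = 1*1410 + 435
1410 = 3*435 + 105
435 = 4*105 + 15
105 = 7*15 + 0
gcd(443985, 133380) = 15.
Working backward:
15 = 435 − 4·105
15 = −4·1410 + 13·435
15 = 13·1845 − 17·1410
15 = −17·43845 + 404·1845
15 = 404·133380 − 1229·43845
15 = −1229·443985 + 4091·133380
So 15 = (-1229)·443985 + (4091)·133380.

15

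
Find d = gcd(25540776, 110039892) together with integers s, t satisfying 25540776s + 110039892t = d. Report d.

12

Repeated division:
110039892 = 4·25540776 + 7876788
25540776 = 3·7876788 + 1910412
7876788 = 4·1910412 + 235140
1910412 = 8·235140 + 29292
235140 = 8·29292 + 804
29292 = 36·804 + 348
804 = 2·348 + 108
348 = 3·108 + 24
108 = 4·24 + 12
24 = 2·12 + 0
gcd(25540776, 110039892) = 12.
Working backward:
12 = 108 − 4·24
12 = −4·348 + 13·108
12 = 13·804 − 30·348
12 = −30·29292 + 1093·804
12 = 1093·235140 − 8774·29292
12 = −8774·1910412 + 71285·235140
12 = 71285·7876788 − 293914·1910412
12 = −293914·25540776 + 953027·7876788
12 = 953027·110039892 − 4106022·25540776
So 12 = (953027)·110039892 + (-4106022)·25540776.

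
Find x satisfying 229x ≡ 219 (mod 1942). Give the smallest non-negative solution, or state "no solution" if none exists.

First find gcd(229, 1942):
1942 = 8·229 + 110
229 = 2·110 + 9
110 = 12·9 + 2
9 = 4·2 + 1
2 = 2·1 + 0
gcd = 1, so a unique solution mod 1942 exists.
Back-substitute for the Bézout coefficients:
1 = 9 − 4·2
1 = −4·110 + 49·9
1 = 49·229 − 102·110
1 = −102·1942 + 865·229
So 229·(865) ≡ 1 (mod 1942), giving 229⁻¹ ≡ 865.
x ≡ 229⁻¹·219 ≡ 865·219 ≡ 1061 (mod 1942).

1061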